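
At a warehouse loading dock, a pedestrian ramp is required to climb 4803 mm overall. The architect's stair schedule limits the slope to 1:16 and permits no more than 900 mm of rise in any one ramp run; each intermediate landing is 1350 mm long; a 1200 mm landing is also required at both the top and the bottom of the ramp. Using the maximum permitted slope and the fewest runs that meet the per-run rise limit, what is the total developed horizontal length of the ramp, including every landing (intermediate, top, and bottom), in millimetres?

85998 mm

4803 / 900 = 5.337 → round up to 6 ramp runs. That means 5 intermediate landings.
Ramp run (horizontal) at 1:16: 4803 × 16 = 76848 mm.
5 intermediate landings contribute 5 × 1350 = 6750 mm.
Top and bottom landings: 2 × 1200 = 2400 mm.
Total = 76848 + 6750 + 2400 = 85998 mm.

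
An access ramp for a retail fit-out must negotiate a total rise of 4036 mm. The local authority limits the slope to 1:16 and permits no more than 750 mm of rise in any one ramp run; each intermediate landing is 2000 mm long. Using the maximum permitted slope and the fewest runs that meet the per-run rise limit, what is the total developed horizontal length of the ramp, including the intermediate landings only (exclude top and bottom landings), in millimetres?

⌈4036/750⌉ = 6 ramp runs. That means 5 intermediate landings.
Horizontal run for 4036 mm of rise at 1:16 is 4036 × 16 = 64576 mm.
5 intermediate landings contribute 5 × 2000 = 10000 mm.
Developed length = 64576 + 10000 = 74576 mm.

74576 mm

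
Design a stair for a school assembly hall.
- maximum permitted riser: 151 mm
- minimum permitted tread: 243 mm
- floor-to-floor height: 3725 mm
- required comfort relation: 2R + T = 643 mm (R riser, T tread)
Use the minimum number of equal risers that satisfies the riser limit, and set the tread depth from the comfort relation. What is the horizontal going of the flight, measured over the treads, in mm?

3725 / 151 = 24.669 → round up to 25 risers.
Riser R = 3725 / 25 = 149 mm, within the 151 mm limit.
From 2R + T = 643: T = 643 − 298 = 345 mm.
Going = (25 − 1) × 345 = 8280 mm.

8280 mm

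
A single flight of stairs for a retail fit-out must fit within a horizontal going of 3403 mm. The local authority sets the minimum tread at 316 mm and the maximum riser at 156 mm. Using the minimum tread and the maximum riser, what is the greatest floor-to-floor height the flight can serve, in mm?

Treads that fit: ⌊3403 / 316⌋ = 10.
Risers = treads + 1 = 11.
Maximum height = 11 × 156 = 1716 mm.

1716 mm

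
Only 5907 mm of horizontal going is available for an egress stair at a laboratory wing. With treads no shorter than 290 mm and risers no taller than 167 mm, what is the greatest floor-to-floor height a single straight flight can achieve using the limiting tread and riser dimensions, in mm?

5907 / 290 = 20.37, so 20 treads fit.
Risers = treads + 1 = 21.
Maximum height = 21 × 167 = 3507 mm.

3507 mm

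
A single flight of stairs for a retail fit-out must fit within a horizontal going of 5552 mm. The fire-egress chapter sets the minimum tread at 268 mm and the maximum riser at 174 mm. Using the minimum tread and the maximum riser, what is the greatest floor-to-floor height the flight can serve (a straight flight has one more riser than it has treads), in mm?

Treads that fit: ⌊5552 / 268⌋ = 20.
Risers = treads + 1 = 21.
Maximum height = 21 × 174 = 3654 mm.

3654 mm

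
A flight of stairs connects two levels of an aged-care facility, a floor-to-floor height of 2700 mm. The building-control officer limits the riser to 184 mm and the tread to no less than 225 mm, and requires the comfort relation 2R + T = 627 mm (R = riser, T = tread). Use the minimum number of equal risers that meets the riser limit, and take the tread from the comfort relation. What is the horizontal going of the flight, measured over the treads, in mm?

2700 / 184 = 14.67, so 15 risers are needed.
Riser R = 2700 / 15 = 180 mm, within the 184 mm limit.
T = 627 − 2·180 = 267 mm, which satisfies the 225 mm minimum.
Going = (15 − 1) × 267 = 3738 mm.

3738 mm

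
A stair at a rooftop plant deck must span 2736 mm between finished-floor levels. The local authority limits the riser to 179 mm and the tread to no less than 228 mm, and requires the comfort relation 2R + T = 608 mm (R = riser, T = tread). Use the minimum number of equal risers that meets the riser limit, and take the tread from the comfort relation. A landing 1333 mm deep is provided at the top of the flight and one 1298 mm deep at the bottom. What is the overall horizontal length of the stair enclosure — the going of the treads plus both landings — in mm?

6621 mm

At most 179 each: 2736/179 = 15.28, giving 16 risers.
Each riser is 2736/16 = 171 mm (≤ 179 mm).
Tread T = 608 − 2 × 171 = 266 mm (≥ 228 mm).
16 risers give 15 treads; going = 15 × 266 = 3990 mm.
Enclosure = 3990 + 1333 + 1298 = 6621 mm.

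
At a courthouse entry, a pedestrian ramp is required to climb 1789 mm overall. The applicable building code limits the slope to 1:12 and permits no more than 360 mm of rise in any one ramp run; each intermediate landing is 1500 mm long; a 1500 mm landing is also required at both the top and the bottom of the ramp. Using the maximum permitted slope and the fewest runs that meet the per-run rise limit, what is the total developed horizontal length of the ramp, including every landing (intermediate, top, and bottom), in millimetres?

30468 mm

⌈1789/360⌉ = 5 ramp runs. That means 4 intermediate landings.
Ramp run (horizontal) at 1:12: 1789 × 12 = 21468 mm.
4 intermediate landings contribute 4 × 1500 = 6000 mm.
Top and bottom landings: 2 × 1500 = 3000 mm.
Total = 21468 + 6000 + 3000 = 30468 mm.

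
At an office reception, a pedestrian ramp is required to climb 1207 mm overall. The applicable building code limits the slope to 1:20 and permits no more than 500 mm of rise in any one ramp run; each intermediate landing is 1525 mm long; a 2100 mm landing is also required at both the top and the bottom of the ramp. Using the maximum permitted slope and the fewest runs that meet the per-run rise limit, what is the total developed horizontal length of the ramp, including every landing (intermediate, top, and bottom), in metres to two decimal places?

31.39 m

1207 / 500 = 2.414 → round up to 3 ramp runs. That means 2 intermediate landings.
Ramp run (horizontal) at 1:20: 1207 × 20 = 24140 mm.
2 intermediate landings contribute 2 × 1525 = 3050 mm.
Top and bottom landings: 2 × 2100 = 4200 mm.
Total = 24140 + 3050 + 4200 = 31390 mm.
= 31.39 m.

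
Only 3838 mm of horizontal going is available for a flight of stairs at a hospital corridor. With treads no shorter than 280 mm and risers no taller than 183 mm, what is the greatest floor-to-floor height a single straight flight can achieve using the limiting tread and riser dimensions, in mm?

2562 mm

3838 / 280 = 13.71, so 13 treads fit.
Risers = treads + 1 = 14.
Maximum height = 14 × 183 = 2562 mm.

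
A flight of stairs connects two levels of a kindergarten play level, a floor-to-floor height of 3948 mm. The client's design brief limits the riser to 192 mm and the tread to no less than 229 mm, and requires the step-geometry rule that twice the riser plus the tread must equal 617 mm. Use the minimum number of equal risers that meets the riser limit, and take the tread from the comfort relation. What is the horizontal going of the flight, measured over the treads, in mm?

4820 mm

3948 / 192 = 20.56, so 21 risers are needed.
Riser R = 3948 / 21 = 188 mm, within the 192 mm limit.
Tread T = 617 − 2 × 188 = 241 mm (≥ 229 mm).
21 risers give 20 treads; going = 20 × 241 = 4820 mm.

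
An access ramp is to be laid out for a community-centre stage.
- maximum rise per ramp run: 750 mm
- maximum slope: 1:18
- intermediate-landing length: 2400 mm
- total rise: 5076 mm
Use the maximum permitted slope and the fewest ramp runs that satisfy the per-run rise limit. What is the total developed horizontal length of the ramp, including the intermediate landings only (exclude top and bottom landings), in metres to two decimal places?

105.77 m

5076 / 750 = 6.768 → round up to 7 ramp runs. That means 6 intermediate landings.
Horizontal run for 5076 mm of rise at 1:18 is 5076 × 18 = 91368 mm.
Intermediate landings: 6 × 2400 = 14400 mm.
Developed length = 91368 + 14400 = 105768 mm.
= 105.77 m.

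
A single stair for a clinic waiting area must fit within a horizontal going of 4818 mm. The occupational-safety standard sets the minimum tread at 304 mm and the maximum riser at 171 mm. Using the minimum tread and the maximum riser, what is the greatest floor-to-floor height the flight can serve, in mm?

Treads that fit: ⌊4818 / 304⌋ = 15.
Risers = treads + 1 = 16.
Maximum height = 16 × 171 = 2736 mm.

2736 mm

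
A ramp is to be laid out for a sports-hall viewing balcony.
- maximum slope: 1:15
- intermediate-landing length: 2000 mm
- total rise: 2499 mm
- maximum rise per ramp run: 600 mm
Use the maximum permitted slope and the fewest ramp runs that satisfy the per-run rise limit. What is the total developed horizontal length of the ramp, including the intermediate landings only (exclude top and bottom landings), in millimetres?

⌈2499/600⌉ = 5 ramp runs. That means 4 intermediate landings.
Horizontal run for 2499 mm of rise at 1:15 is 2499 × 15 = 37485 mm.
4 intermediate landings contribute 4 × 2000 = 8000 mm.
Total developed length = 37485 + 8000 = 45485 mm.

45485 mm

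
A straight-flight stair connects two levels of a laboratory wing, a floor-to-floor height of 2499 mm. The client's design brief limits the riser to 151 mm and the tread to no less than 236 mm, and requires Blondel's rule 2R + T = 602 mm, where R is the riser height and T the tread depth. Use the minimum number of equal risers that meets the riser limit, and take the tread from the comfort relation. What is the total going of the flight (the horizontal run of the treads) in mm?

4928 mm

At most 151 each: 2499/151 = 16.55, giving 17 risers.
Riser R = 2499 / 17 = 147 mm, within the 151 mm limit.
T = 602 − 2·147 = 308 mm, which satisfies the 236 mm minimum.
Treads = 17 − 1 = 16; going = 16 × 308 = 4928 mm.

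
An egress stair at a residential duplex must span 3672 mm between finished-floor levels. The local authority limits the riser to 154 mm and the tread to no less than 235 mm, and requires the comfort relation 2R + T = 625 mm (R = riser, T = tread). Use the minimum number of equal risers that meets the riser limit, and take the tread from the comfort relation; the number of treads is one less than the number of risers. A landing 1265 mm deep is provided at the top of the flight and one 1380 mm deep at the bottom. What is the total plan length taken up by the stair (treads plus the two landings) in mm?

9982 mm

⌈3672/154⌉ = 24 risers.
Each riser is 3672/24 = 153 mm (≤ 154 mm).
Tread T = 625 − 2 × 153 = 319 mm (≥ 235 mm).
Going = (24 − 1) × 319 = 7337 mm.
Add landings: 7337 + 1265 + 1380 = 9982 mm.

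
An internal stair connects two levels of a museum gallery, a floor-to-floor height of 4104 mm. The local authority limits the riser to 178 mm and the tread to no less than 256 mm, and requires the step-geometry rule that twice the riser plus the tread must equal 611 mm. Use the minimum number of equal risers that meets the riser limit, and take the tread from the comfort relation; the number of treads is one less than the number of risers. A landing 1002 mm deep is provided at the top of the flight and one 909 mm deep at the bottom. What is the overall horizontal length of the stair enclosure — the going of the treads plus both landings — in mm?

8098 mm

At most 178 each: 4104/178 = 23.06, giving 24 risers.
R = 4104 ÷ 24 = 171 mm.
From 2R + T = 611: T = 611 − 342 = 269 mm.
24 risers give 23 treads; going = 23 × 269 = 6187 mm.
Enclosure = 6187 + 1002 + 909 = 8098 mm.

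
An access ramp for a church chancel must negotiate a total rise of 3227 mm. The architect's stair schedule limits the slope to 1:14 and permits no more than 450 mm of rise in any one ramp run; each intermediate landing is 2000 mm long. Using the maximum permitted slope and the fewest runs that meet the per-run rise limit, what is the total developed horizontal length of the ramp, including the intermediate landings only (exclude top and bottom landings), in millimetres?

59178 mm

⌈3227/450⌉ = 8 ramp runs. That means 7 intermediate landings.
Horizontal run for 3227 mm of rise at 1:14 is 3227 × 14 = 45178 mm.
Intermediate landings: 7 × 2000 = 14000 mm.
Developed length = 45178 + 14000 = 59178 mm.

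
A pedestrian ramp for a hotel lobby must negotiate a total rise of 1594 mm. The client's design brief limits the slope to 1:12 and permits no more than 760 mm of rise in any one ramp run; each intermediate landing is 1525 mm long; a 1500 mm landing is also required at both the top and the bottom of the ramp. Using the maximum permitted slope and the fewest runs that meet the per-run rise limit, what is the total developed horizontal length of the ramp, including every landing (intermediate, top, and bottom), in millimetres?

1594 / 760 = 2.10, so 3 ramp runs are needed. That means 2 intermediate landings.
Horizontal run for 1594 mm of rise at 1:12 is 1594 × 12 = 19128 mm.
Intermediate landings: 2 × 1525 = 3050 mm.
Top and bottom landings: 2 × 1500 = 3000 mm.
Total = 19128 + 3050 + 3000 = 25178 mm.

25178 mm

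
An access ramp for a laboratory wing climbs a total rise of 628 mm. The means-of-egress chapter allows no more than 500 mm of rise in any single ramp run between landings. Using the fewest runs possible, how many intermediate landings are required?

628 / 500 = 1.26, so 2 ramp runs are needed.
2 runs are separated by 1 intermediate landings.

1 intermediate landings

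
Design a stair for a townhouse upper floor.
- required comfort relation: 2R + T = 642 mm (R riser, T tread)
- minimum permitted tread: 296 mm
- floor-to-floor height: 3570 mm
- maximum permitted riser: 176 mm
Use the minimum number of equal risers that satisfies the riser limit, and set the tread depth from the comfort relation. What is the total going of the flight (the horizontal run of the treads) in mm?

6040 mm

At most 176 each: 3570/176 = 20.28, giving 21 risers.
R = 3570 ÷ 21 = 170 mm.
From 2R + T = 642: T = 642 − 340 = 302 mm.
21 risers give 20 treads; going = 20 × 302 = 6040 mm.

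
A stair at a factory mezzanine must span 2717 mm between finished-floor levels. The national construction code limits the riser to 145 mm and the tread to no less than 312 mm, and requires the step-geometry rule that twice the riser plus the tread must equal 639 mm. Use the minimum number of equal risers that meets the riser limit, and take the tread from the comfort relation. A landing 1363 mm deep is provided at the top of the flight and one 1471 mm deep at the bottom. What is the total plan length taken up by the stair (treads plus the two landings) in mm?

At most 145 each: 2717/145 = 18.74, giving 19 risers.
Each riser is 2717/19 = 143 mm (≤ 145 mm).
T = 639 − 2·143 = 353 mm, which satisfies the 312 mm minimum.
Going = (19 − 1) × 353 = 6354 mm.
Enclosure = 6354 + 1363 + 1471 = 9188 mm.

9188 mm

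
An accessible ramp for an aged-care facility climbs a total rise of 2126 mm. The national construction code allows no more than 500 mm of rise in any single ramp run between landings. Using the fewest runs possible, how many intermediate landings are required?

2126 / 500 = 4.252 → round up to 5 ramp runs.
5 runs are separated by 4 intermediate landings.

4 intermediate landings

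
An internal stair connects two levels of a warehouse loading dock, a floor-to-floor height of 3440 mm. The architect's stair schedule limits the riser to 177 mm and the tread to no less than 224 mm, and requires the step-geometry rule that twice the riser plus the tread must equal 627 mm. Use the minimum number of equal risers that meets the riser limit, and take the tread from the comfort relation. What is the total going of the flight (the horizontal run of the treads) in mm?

5377 mm

⌈3440/177⌉ = 20 risers.
Each riser is 3440/20 = 172 mm (≤ 177 mm).
Tread T = 627 − 2 × 172 = 283 mm (≥ 224 mm).
Going = (20 − 1) × 283 = 5377 mm.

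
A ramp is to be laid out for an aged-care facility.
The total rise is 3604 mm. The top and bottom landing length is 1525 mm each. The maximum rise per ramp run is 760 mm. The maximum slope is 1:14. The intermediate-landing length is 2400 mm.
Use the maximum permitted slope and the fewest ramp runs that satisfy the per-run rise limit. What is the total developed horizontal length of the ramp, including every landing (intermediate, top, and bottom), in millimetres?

⌈3604/760⌉ = 5 ramp runs. That means 4 intermediate landings.
Horizontal run for 3604 mm of rise at 1:14 is 3604 × 14 = 50456 mm.
Intermediate landings: 4 × 2400 = 9600 mm.
Top and bottom landings: 2 × 1525 = 3050 mm.
Total = 50456 + 9600 + 3050 = 63106 mm.

63106 mm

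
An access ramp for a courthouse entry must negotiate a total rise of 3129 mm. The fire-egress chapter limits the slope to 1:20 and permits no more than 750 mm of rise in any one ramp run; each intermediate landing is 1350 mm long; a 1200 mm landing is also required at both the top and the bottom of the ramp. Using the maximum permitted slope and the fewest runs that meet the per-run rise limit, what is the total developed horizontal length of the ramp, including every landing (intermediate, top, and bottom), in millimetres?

70380 mm

3129 / 750 = 4.17, so 5 ramp runs are needed. That means 4 intermediate landings.
Horizontal run for 3129 mm of rise at 1:20 is 3129 × 20 = 62580 mm.
4 intermediate landings contribute 4 × 1350 = 5400 mm.
Top and bottom landings: 2 × 1200 = 2400 mm.
Total = 62580 + 5400 + 2400 = 70380 mm.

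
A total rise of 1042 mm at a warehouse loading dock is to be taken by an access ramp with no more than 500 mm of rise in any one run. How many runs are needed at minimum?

⌈1042/500⌉ = 3 ramp runs.

3 runs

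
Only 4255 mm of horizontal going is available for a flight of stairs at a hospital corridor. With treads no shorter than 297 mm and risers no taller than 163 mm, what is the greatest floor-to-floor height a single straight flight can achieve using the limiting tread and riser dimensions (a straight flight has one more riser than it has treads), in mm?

2445 mm

4255 / 297 = 14.33, so 14 treads fit.
Risers = treads + 1 = 15.
Maximum height = 15 × 163 = 2445 mm.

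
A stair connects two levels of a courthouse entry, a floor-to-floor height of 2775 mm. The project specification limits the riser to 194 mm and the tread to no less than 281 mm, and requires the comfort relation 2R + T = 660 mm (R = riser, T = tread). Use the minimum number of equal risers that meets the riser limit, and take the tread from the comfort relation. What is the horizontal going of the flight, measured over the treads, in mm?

2775 / 194 = 14.30, so 15 risers are needed.
R = 2775 ÷ 15 = 185 mm.
Tread T = 660 − 2 × 185 = 290 mm (≥ 281 mm).
Treads = 15 − 1 = 14; going = 14 × 290 = 4060 mm.

4060 mm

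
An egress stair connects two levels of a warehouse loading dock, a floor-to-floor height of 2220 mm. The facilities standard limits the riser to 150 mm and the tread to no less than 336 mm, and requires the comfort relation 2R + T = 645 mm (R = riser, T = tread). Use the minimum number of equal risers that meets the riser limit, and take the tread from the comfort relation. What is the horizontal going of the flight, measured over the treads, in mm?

4886 mm

2220 / 150 = 14.80, so 15 risers are needed.
Each riser is 2220/15 = 148 mm (≤ 150 mm).
T = 645 − 2·148 = 349 mm, which satisfies the 336 mm minimum.
Going = (15 − 1) × 349 = 4886 mm.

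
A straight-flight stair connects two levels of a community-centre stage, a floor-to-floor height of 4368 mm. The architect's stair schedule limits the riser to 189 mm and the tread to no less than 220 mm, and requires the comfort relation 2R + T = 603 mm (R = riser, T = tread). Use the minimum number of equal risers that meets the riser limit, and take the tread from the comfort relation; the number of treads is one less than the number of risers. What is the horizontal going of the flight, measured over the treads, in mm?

5497 mm

⌈4368/189⌉ = 24 risers.
Each riser is 4368/24 = 182 mm (≤ 189 mm).
T = 603 − 2·182 = 239 mm, which satisfies the 220 mm minimum.
24 risers give 23 treads; going = 23 × 239 = 5497 mm.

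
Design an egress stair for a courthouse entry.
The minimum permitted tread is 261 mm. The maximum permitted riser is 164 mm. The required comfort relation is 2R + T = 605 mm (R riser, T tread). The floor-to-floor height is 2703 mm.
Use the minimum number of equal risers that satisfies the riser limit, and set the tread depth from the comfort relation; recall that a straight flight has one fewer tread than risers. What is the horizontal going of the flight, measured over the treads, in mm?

2703 / 164 = 16.482 → round up to 17 risers.
R = 2703 ÷ 17 = 159 mm.
Tread T = 605 − 2 × 159 = 287 mm (≥ 261 mm).
17 risers give 16 treads; going = 16 × 287 = 4592 mm.

4592 mm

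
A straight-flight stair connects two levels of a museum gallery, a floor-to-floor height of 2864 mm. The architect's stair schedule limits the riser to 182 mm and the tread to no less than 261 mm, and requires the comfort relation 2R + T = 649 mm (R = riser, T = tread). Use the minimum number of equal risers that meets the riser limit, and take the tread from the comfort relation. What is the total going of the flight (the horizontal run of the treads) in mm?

4365 mm

2864 / 182 = 15.74, so 16 risers are needed.
R = 2864 ÷ 16 = 179 mm.
From 2R + T = 649: T = 649 − 358 = 291 mm.
Treads = 16 − 1 = 15; going = 15 × 291 = 4365 mm.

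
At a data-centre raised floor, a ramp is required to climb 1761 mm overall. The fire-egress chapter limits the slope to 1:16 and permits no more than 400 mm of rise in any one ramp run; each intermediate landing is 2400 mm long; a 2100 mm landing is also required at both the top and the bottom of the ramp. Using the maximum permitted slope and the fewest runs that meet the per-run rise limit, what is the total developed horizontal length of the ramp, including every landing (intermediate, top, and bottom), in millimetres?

1761 / 400 = 4.402 → round up to 5 ramp runs. That means 4 intermediate landings.
Horizontal run for 1761 mm of rise at 1:16 is 1761 × 16 = 28176 mm.
4 intermediate landings contribute 4 × 2400 = 9600 mm.
Top and bottom landings: 2 × 2100 = 4200 mm.
Total = 28176 + 9600 + 4200 = 41976 mm.

41976 mm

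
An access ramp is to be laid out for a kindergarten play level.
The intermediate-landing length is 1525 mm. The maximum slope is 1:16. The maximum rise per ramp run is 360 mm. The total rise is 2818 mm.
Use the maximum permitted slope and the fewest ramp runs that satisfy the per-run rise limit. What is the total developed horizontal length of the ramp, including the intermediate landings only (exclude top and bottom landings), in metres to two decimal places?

55.76 m

2818 / 360 = 7.83, so 8 ramp runs are needed. That means 7 intermediate landings.
Ramp run (horizontal) at 1:16: 2818 × 16 = 45088 mm.
7 intermediate landings contribute 7 × 1525 = 10675 mm.
Total developed length = 45088 + 10675 = 55763 mm.
= 55.76 m.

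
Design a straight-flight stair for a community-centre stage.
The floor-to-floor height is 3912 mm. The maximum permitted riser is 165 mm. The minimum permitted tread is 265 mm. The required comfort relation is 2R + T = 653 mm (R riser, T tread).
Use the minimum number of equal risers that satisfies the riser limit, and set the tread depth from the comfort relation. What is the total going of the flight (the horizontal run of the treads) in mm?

7521 mm

At most 165 each: 3912/165 = 23.71, giving 24 risers.
Each riser is 3912/24 = 163 mm (≤ 165 mm).
T = 653 − 2·163 = 327 mm, which satisfies the 265 mm minimum.
Treads = 24 − 1 = 23; going = 23 × 327 = 7521 mm.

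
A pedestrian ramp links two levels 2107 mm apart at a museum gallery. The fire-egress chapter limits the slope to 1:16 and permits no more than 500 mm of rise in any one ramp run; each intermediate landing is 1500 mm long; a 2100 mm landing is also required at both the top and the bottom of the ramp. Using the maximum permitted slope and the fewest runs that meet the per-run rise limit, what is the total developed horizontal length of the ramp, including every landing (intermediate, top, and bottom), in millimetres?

2107 / 500 = 4.214 → round up to 5 ramp runs. That means 4 intermediate landings.
Ramp run (horizontal) at 1:16: 2107 × 16 = 33712 mm.
4 intermediate landings contribute 4 × 1500 = 6000 mm.
Top and bottom landings: 2 × 2100 = 4200 mm.
Total = 33712 + 6000 + 4200 = 43912 mm.

43912 mm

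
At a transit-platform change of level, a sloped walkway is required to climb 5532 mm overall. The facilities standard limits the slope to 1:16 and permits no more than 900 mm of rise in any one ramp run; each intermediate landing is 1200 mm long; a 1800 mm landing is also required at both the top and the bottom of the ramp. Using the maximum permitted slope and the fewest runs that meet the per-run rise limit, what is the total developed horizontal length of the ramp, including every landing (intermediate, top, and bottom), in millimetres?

99312 mm

5532 / 900 = 6.147 → round up to 7 ramp runs. That means 6 intermediate landings.
Horizontal run for 5532 mm of rise at 1:16 is 5532 × 16 = 88512 mm.
6 intermediate landings contribute 6 × 1200 = 7200 mm.
Top and bottom landings: 2 × 1800 = 3600 mm.
Total = 88512 + 7200 + 3600 = 99312 mm.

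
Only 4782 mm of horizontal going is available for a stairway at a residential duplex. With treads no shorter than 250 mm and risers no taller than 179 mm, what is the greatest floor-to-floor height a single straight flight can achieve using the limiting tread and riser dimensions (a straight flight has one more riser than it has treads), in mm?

Treads that fit: ⌊4782 / 250⌋ = 19.
Risers = treads + 1 = 20.
Maximum height = 20 × 179 = 3580 mm.

3580 mm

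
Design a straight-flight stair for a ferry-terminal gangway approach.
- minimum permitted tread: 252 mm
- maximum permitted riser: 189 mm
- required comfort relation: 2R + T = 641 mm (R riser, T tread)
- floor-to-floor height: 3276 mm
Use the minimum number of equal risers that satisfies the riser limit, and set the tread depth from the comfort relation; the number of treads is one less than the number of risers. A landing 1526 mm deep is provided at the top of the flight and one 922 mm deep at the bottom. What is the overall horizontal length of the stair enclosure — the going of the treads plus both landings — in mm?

⌈3276/189⌉ = 18 risers.
R = 3276 ÷ 18 = 182 mm.
From 2R + T = 641: T = 641 − 364 = 277 mm.
Treads = 18 − 1 = 17; going = 17 × 277 = 4709 mm.
Add landings: 4709 + 1526 + 922 = 7157 mm.

7157 mm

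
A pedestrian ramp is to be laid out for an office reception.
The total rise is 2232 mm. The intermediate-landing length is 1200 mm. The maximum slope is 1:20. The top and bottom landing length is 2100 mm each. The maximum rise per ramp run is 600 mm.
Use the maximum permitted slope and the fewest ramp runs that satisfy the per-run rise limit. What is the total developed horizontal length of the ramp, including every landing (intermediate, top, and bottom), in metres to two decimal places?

52.44 m

2232 / 600 = 3.72, so 4 ramp runs are needed. That means 3 intermediate landings.
Horizontal run for 2232 mm of rise at 1:20 is 2232 × 20 = 44640 mm.
3 intermediate landings contribute 3 × 1200 = 3600 mm.
Top and bottom landings: 2 × 2100 = 4200 mm.
Total = 44640 + 3600 + 4200 = 52440 mm.
= 52.44 m.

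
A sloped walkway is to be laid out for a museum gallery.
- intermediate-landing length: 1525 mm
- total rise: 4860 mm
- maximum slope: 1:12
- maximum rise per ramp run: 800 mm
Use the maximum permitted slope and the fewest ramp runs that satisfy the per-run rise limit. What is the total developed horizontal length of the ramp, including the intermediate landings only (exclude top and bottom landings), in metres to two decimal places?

67.47 m

4860 / 800 = 6.08, so 7 ramp runs are needed. That means 6 intermediate landings.
Ramp run (horizontal) at 1:12: 4860 × 12 = 58320 mm.
Intermediate landings: 6 × 1525 = 9150 mm.
Developed length = 58320 + 9150 = 67470 mm.
= 67.47 m.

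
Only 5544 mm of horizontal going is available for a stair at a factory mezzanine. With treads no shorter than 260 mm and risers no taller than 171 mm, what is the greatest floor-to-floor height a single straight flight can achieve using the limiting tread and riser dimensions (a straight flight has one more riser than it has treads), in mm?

3762 mm

Treads that fit: ⌊5544 / 260⌋ = 21.
Risers = treads + 1 = 22.
Maximum height = 22 × 171 = 3762 mm.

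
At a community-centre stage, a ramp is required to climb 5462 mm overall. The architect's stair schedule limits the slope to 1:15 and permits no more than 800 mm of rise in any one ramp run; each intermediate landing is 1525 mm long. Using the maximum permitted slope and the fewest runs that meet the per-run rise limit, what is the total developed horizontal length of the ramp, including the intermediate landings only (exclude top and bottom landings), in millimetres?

5462 / 800 = 6.83, so 7 ramp runs are needed. That means 6 intermediate landings.
Horizontal run for 5462 mm of rise at 1:15 is 5462 × 15 = 81930 mm.
Intermediate landings: 6 × 1525 = 9150 mm.
Total developed length = 81930 + 9150 = 91080 mm.

91080 mm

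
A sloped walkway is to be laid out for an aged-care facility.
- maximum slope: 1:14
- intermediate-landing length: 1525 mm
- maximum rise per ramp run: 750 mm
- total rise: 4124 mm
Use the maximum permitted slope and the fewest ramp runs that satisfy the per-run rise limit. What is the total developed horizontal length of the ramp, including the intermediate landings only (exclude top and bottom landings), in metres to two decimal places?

⌈4124/750⌉ = 6 ramp runs. That means 5 intermediate landings.
Ramp run (horizontal) at 1:14: 4124 × 14 = 57736 mm.
Intermediate landings: 5 × 1525 = 7625 mm.
Developed length = 57736 + 7625 = 65361 mm.
= 65.36 m.

65.36 m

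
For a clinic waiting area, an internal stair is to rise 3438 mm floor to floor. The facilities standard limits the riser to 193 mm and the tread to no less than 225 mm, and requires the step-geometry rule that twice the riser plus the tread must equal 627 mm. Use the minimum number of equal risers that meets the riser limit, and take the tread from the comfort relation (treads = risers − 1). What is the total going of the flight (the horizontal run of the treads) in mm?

4165 mm

3438 / 193 = 17.813 → round up to 18 risers.
R = 3438 ÷ 18 = 191 mm.
Tread T = 627 − 2 × 191 = 245 mm (≥ 225 mm).
18 risers give 17 treads; going = 17 × 245 = 4165 mm.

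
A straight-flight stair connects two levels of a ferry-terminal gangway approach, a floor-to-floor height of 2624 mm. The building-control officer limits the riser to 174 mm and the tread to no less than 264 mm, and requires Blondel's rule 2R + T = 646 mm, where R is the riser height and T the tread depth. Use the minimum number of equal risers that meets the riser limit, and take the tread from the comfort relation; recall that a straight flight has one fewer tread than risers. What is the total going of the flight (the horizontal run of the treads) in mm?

2624 / 174 = 15.080 → round up to 16 risers.
Each riser is 2624/16 = 164 mm (≤ 174 mm).
Tread T = 646 − 2 × 164 = 318 mm (≥ 264 mm).
16 risers give 15 treads; going = 15 × 318 = 4770 mm.

4770 mm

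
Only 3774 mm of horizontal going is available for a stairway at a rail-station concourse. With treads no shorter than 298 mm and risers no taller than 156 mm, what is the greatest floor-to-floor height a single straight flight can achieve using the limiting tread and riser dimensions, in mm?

Treads that fit: ⌊3774 / 298⌋ = 12.
Risers = treads + 1 = 13.
Maximum height = 13 × 156 = 2028 mm.

2028 mm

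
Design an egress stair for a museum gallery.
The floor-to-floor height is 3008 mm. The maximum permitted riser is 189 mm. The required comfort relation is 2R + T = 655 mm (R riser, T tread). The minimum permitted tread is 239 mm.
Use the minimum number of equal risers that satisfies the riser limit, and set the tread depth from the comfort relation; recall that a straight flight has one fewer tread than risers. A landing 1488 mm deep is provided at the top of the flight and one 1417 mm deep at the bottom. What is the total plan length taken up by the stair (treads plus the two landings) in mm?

7090 mm

3008 / 189 = 15.92, so 16 risers are needed.
R = 3008 ÷ 16 = 188 mm.
From 2R + T = 655: T = 655 − 376 = 279 mm.
Treads = 16 − 1 = 15; going = 15 × 279 = 4185 mm.
Add landings: 4185 + 1488 + 1417 = 7090 mm.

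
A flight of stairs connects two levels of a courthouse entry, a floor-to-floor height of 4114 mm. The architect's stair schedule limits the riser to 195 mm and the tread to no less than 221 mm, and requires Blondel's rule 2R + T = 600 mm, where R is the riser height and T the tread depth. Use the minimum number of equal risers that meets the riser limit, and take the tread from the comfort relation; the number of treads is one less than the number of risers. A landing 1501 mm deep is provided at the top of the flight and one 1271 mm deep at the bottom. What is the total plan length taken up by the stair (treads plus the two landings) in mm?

⌈4114/195⌉ = 22 risers.
Each riser is 4114/22 = 187 mm (≤ 195 mm).
Tread T = 600 − 2 × 187 = 226 mm (≥ 221 mm).
Treads = 22 − 1 = 21; going = 21 × 226 = 4746 mm.
Add landings: 4746 + 1501 + 1271 = 7518 mm.

7518 mm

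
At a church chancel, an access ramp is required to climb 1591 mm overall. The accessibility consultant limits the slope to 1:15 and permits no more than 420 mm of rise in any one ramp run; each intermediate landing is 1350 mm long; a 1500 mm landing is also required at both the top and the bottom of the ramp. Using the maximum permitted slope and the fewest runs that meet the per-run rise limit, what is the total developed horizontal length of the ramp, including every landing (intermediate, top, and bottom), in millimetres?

30915 mm

At most 420 each: 1591/420 = 3.79, giving 4 ramp runs. That means 3 intermediate landings.
Ramp run (horizontal) at 1:15: 1591 × 15 = 23865 mm.
3 intermediate landings contribute 3 × 1350 = 4050 mm.
Top and bottom landings: 2 × 1500 = 3000 mm.
Total = 23865 + 4050 + 3000 = 30915 mm.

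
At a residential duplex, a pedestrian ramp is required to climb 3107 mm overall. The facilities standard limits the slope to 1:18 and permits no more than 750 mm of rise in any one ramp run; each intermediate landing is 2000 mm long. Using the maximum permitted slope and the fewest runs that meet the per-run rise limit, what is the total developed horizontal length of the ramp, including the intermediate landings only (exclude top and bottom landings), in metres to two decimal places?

63.93 m

At most 750 each: 3107/750 = 4.14, giving 5 ramp runs. That means 4 intermediate landings.
Horizontal run for 3107 mm of rise at 1:18 is 3107 × 18 = 55926 mm.
Intermediate landings: 4 × 2000 = 8000 mm.
Developed length = 55926 + 8000 = 63926 mm.
= 63.93 m.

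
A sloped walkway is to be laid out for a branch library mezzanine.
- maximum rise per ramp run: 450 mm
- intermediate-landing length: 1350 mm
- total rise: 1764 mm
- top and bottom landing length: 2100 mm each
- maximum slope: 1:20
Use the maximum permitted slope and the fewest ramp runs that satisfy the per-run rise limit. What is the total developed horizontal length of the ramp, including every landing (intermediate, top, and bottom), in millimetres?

⌈1764/450⌉ = 4 ramp runs. That means 3 intermediate landings.
Ramp run (horizontal) at 1:20: 1764 × 20 = 35280 mm.
Intermediate landings: 3 × 1350 = 4050 mm.
Top and bottom landings: 2 × 2100 = 4200 mm.
Total = 35280 + 4050 + 4200 = 43530 mm.

43530 mm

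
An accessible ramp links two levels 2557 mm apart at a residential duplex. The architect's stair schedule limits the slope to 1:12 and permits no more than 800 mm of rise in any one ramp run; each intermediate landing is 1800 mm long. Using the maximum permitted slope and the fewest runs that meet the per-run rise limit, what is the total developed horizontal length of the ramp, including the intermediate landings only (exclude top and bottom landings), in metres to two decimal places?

36.08 m

2557 / 800 = 3.20, so 4 ramp runs are needed. That means 3 intermediate landings.
Ramp run (horizontal) at 1:12: 2557 × 12 = 30684 mm.
Intermediate landings: 3 × 1800 = 5400 mm.
Developed length = 30684 + 5400 = 36084 mm.
= 36.08 m.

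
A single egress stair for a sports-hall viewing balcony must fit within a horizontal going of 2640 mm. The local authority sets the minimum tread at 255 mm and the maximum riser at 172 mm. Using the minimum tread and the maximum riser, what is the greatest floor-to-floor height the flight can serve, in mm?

2640 / 255 = 10.35, so 10 treads fit.
Risers = treads + 1 = 11.
Maximum height = 11 × 172 = 1892 mm.

1892 mm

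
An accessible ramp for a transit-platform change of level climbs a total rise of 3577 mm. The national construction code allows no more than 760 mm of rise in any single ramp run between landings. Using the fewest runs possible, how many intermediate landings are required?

4 intermediate landings

⌈3577/760⌉ = 5 ramp runs.
5 runs are separated by 4 intermediate landings.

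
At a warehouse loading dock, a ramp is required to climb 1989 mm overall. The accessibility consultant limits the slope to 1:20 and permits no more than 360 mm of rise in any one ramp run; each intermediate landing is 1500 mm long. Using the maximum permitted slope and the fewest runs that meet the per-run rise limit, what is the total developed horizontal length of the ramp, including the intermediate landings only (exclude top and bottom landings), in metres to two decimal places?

1989 / 360 = 5.53, so 6 ramp runs are needed. That means 5 intermediate landings.
Ramp run (horizontal) at 1:20: 1989 × 20 = 39780 mm.
5 intermediate landings contribute 5 × 1500 = 7500 mm.
Developed length = 39780 + 7500 = 47280 mm.
= 47.28 m.

47.28 m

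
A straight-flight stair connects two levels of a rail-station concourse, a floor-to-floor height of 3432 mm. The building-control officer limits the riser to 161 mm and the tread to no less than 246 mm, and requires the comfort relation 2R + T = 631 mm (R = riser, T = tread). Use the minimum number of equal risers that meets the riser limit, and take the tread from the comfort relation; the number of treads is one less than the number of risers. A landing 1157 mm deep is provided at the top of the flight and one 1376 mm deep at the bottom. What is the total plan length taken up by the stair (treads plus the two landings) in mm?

9232 mm

At most 161 each: 3432/161 = 21.32, giving 22 risers.
Each riser is 3432/22 = 156 mm (≤ 161 mm).
T = 631 − 2·156 = 319 mm, which satisfies the 246 mm minimum.
22 risers give 21 treads; going = 21 × 319 = 6699 mm.
Add landings: 6699 + 1157 + 1376 = 9232 mm.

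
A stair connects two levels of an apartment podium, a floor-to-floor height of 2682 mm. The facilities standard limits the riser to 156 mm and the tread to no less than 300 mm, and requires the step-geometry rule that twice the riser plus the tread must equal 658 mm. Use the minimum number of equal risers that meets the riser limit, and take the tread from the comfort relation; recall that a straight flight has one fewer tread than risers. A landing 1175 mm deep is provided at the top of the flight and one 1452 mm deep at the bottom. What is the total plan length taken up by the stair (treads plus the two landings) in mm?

2682 / 156 = 17.192 → round up to 18 risers.
Each riser is 2682/18 = 149 mm (≤ 156 mm).
Tread T = 658 − 2 × 149 = 360 mm (≥ 300 mm).
Treads = 18 − 1 = 17; going = 17 × 360 = 6120 mm.
Add landings: 6120 + 1175 + 1452 = 8747 mm.

8747 mm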